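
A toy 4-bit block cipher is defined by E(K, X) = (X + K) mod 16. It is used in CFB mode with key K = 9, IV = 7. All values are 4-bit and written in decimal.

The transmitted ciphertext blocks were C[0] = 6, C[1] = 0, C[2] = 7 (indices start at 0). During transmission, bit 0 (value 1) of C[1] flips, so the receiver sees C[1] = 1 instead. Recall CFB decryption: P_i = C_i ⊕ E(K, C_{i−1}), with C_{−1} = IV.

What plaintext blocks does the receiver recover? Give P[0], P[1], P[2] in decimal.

P[0] = 6, P[1] = 14, P[2] = 13

Only C[1] changed, to 1. In CFB, a change in C_i flips the same bit in P_i and garbles P_{i+1}. Decrypting the received ciphertext:
P[0]: E(K, 7) = 0; 6 ⊕ 0 = 6.
P[1]: E(K, 6) = 15; 1 ⊕ 15 = 14.
P[2]: E(K, 1) = 10; 7 ⊕ 10 = 13.
Blocks that differ from the original plaintext: P[1], P[2].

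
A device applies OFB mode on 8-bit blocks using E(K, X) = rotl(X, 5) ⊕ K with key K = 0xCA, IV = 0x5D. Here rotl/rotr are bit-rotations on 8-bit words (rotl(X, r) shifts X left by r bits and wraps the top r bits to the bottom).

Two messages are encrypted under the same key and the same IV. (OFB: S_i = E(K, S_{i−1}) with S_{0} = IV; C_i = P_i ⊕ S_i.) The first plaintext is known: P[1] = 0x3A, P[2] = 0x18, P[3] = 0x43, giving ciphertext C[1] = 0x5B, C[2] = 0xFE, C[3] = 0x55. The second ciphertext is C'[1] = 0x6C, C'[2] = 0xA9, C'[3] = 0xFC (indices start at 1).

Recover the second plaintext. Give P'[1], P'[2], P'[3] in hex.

In OFB with a reused IV, both messages share the same keystream S_i, so C_i ⊕ C'_i = P_i ⊕ P'_i and thus P'_i = P_i ⊕ C_i ⊕ C'_i.
P'[1]: 0x3A ⊕ 0x5B ⊕ 0x6C = 0x0D.
P'[2]: 0x18 ⊕ 0xFE ⊕ 0xA9 = 0x4F.
P'[3]: 0x43 ⊕ 0x55 ⊕ 0xFC = 0xEA.

P'[1] = 0x0D, P'[2] = 0x4F, P'[3] = 0xEA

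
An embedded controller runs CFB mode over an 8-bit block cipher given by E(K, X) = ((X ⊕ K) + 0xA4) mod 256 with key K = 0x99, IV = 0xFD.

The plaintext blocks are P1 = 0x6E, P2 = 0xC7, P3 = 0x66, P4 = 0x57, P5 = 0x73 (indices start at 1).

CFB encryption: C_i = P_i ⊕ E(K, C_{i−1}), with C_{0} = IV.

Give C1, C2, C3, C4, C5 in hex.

C1 = 0x66, C2 = 0x64, C3 = 0xC7, C4 = 0x55, C5 = 0x03

C1: E(K, 0xFD) = 0x08; 0x6E ⊕ 0x08 = 0x66.
C2: E(K, 0x66) = 0xA3; 0xC7 ⊕ 0xA3 = 0x64.
C3: E(K, 0x64) = 0xA1; 0x66 ⊕ 0xA1 = 0xC7.
C4: E(K, 0xC7) = 0x02; 0x57 ⊕ 0x02 = 0x55.
C5: E(K, 0x55) = 0x70; 0x73 ⊕ 0x70 = 0x03.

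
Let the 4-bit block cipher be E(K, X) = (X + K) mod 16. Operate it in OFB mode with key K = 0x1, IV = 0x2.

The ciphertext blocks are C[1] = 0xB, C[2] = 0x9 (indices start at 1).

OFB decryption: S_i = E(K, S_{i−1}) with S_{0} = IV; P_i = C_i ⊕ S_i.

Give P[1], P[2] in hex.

P[1] = 0x8, P[2] = 0xD

P[1]: S = E(K, 0x2) = 0x3; 0xB ⊕ 0x3 = 0x8.
P[2]: S = E(K, 0x3) = 0x4; 0x9 ⊕ 0x4 = 0xD.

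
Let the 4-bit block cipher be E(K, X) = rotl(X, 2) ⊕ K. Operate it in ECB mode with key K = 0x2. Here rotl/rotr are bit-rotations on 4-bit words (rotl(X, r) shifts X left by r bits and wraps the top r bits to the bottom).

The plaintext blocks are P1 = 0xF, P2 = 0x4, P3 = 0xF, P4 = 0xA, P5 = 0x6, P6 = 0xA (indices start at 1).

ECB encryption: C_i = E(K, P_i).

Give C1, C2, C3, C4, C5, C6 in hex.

C1 = 0xD, C2 = 0x3, C3 = 0xD, C4 = 0x8, C5 = 0xB, C6 = 0x8

C1: E(K, 0xF) = 0xD.
C2: E(K, 0x4) = 0x3.
C3: E(K, 0xF) = 0xD.
C4: E(K, 0xA) = 0x8.
C5: E(K, 0x6) = 0xB.
C6: E(K, 0xA) = 0x8.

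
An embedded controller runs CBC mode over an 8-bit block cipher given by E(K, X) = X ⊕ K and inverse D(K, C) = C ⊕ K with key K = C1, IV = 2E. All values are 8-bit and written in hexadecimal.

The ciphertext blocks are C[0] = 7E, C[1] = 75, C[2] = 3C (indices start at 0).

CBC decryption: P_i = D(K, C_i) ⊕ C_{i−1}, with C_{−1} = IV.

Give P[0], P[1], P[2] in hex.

P[0]: D(K, 7E) = BF; BF ⊕ 2E = 91.
P[1]: D(K, 75) = B4; B4 ⊕ 7E = CA.
P[2]: D(K, 3C) = FD; FD ⊕ 75 = 88.

P[0] = 91, P[1] = CA, P[2] = 88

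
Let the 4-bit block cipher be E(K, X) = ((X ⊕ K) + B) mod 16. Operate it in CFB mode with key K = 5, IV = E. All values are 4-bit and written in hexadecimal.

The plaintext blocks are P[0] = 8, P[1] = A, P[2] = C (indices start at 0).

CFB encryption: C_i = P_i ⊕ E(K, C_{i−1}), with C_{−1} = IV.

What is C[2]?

C[0]: E(K, E) = 6; 8 ⊕ 6 = E.
C[1]: E(K, E) = 6; A ⊕ 6 = C.
C[2]: E(K, C) = 4; C ⊕ 4 = 8.

C[2] = 8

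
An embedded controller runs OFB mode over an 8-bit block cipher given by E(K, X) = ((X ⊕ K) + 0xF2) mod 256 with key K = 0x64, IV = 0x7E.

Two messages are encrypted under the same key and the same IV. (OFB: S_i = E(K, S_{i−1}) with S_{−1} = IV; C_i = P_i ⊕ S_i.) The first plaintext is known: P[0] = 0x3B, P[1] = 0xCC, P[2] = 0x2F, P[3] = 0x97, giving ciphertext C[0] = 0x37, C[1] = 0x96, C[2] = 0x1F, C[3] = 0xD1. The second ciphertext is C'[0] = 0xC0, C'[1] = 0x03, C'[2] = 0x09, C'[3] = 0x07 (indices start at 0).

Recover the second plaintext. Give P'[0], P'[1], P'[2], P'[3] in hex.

In OFB with a reused IV, both messages share the same keystream S_i, so C_i ⊕ C'_i = P_i ⊕ P'_i and thus P'_i = P_i ⊕ C_i ⊕ C'_i.
P'[0]: 0x3B ⊕ 0x37 ⊕ 0xC0 = 0xCC.
P'[1]: 0xCC ⊕ 0x96 ⊕ 0x03 = 0x59.
P'[2]: 0x2F ⊕ 0x1F ⊕ 0x09 = 0x39.
P'[3]: 0x97 ⊕ 0xD1 ⊕ 0x07 = 0x41.

P'[0] = 0xCC, P'[1] = 0x59, P'[2] = 0x39, P'[3] = 0x41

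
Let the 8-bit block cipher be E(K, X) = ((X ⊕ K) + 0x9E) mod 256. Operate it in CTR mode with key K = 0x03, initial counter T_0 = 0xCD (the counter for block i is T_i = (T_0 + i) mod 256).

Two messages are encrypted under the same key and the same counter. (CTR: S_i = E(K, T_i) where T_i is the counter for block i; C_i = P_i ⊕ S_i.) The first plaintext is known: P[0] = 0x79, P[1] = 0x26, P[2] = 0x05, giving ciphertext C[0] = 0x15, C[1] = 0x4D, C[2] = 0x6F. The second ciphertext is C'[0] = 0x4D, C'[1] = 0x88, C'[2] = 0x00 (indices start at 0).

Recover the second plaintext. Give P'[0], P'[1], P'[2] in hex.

P'[0] = 0x21, P'[1] = 0xE3, P'[2] = 0x6A

In CTR with a reused counter, both messages share the same keystream S_i, so C_i ⊕ C'_i = P_i ⊕ P'_i and thus P'_i = P_i ⊕ C_i ⊕ C'_i.
P'[0]: 0x79 ⊕ 0x15 ⊕ 0x4D = 0x21.
P'[1]: 0x26 ⊕ 0x4D ⊕ 0x88 = 0xE3.
P'[2]: 0x05 ⊕ 0x6F ⊕ 0x00 = 0x6A.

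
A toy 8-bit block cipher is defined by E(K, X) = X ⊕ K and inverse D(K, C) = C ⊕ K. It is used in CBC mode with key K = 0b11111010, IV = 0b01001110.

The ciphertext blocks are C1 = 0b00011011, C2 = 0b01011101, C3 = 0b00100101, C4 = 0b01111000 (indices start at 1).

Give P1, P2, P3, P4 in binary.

P1 = 0b10101111, P2 = 0b10111100, P3 = 0b10000010, P4 = 0b10100111

CBC decryption: P_i = D(K, C_i) ⊕ C_{i−1}, with C_{0} = IV.
P1: D(K, 0b00011011) = 0b11100001; 0b11100001 ⊕ 0b01001110 = 0b10101111.
P2: D(K, 0b01011101) = 0b10100111; 0b10100111 ⊕ 0b00011011 = 0b10111100.
P3: D(K, 0b00100101) = 0b11011111; 0b11011111 ⊕ 0b01011101 = 0b10000010.
P4: D(K, 0b01111000) = 0b10000010; 0b10000010 ⊕ 0b00100101 = 0b10100111.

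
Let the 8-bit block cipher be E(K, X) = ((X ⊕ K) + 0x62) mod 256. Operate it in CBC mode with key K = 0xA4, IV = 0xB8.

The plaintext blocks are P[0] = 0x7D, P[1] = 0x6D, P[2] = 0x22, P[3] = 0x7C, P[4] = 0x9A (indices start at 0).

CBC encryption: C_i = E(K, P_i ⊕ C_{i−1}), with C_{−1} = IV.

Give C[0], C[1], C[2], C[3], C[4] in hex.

C[0]: P[0] ⊕ 0xB8 = 0xC5; E(K, 0xC5) = 0xC3.
C[1]: P[1] ⊕ 0xC3 = 0xAE; E(K, 0xAE) = 0x6C.
C[2]: P[2] ⊕ 0x6C = 0x4E; E(K, 0x4E) = 0x4C.
C[3]: P[3] ⊕ 0x4C = 0x30; E(K, 0x30) = 0xF6.
C[4]: P[4] ⊕ 0xF6 = 0x6C; E(K, 0x6C) = 0x2A.

C[0] = 0xC3, C[1] = 0x6C, C[2] = 0x4C, C[3] = 0xF6, C[4] = 0x2A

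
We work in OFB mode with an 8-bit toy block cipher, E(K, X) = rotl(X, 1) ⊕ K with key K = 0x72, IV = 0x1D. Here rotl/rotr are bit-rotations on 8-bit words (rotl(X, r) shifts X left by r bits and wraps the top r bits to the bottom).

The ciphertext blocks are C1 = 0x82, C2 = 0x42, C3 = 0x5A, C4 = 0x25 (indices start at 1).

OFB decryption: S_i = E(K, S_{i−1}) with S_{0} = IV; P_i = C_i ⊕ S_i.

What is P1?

P1: S = E(K, 0x1D) = 0x48; 0x82 ⊕ 0x48 = 0xCA.

P1 = 0xCA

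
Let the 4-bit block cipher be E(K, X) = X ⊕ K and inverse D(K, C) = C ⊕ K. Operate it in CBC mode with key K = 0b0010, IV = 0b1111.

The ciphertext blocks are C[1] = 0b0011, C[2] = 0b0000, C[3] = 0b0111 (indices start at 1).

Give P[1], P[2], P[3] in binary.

P[1] = 0b1110, P[2] = 0b0001, P[3] = 0b0101

CBC decryption: P_i = D(K, C_i) ⊕ C_{i−1}, with C_{0} = IV.
P[1]: D(K, 0b0011) = 0b0001; 0b0001 ⊕ 0b1111 = 0b1110.
P[2]: D(K, 0b0000) = 0b0010; 0b0010 ⊕ 0b0011 = 0b0001.
P[3]: D(K, 0b0111) = 0b0101; 0b0101 ⊕ 0b0000 = 0b0101.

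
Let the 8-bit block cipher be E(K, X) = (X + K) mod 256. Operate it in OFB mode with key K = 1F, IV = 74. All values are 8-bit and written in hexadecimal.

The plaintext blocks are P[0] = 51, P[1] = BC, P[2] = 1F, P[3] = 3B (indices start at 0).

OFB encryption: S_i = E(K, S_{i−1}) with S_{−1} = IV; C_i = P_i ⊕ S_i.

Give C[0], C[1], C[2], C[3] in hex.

C[0]: S = E(K, 74) = 93; 51 ⊕ 93 = C2.
C[1]: S = E(K, 93) = B2; BC ⊕ B2 = 0E.
C[2]: S = E(K, B2) = D1; 1F ⊕ D1 = CE.
C[3]: S = E(K, D1) = F0; 3B ⊕ F0 = CB.

C[0] = C2, C[1] = 0E, C[2] = CE, C[3] = CB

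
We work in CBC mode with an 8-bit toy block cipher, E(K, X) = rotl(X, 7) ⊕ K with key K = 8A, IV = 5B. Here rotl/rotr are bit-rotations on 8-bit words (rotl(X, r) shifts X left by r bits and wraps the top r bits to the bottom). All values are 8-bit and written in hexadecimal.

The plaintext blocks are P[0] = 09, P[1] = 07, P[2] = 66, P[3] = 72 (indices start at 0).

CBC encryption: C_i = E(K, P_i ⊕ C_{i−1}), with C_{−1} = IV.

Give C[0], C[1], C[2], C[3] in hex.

C[0]: P[0] ⊕ 5B = 52; E(K, 52) = A3.
C[1]: P[1] ⊕ A3 = A4; E(K, A4) = D8.
C[2]: P[2] ⊕ D8 = BE; E(K, BE) = D5.
C[3]: P[3] ⊕ D5 = A7; E(K, A7) = 59.

C[0] = A3, C[1] = D8, C[2] = D5, C[3] = 59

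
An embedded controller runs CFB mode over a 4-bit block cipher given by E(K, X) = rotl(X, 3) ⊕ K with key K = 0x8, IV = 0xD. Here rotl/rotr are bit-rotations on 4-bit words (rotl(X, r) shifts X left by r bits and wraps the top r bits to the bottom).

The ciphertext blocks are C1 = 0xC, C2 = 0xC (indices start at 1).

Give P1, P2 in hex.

CFB decryption: P_i = C_i ⊕ E(K, C_{i−1}), with C_{0} = IV.
P1: E(K, 0xD) = 0x6; 0xC ⊕ 0x6 = 0xA.
P2: E(K, 0xC) = 0xE; 0xC ⊕ 0xE = 0x2.

P1 = 0xA, P2 = 0x2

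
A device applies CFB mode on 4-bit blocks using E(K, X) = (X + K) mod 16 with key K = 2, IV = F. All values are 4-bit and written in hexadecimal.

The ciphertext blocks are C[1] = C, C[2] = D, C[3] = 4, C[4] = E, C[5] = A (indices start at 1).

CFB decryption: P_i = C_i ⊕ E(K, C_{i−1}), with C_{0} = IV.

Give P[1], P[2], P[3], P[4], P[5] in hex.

P[1]: E(K, F) = 1; C ⊕ 1 = D.
P[2]: E(K, C) = E; D ⊕ E = 3.
P[3]: E(K, D) = F; 4 ⊕ F = B.
P[4]: E(K, 4) = 6; E ⊕ 6 = 8.
P[5]: E(K, E) = 0; A ⊕ 0 = A.

P[1] = D, P[2] = 3, P[3] = B, P[4] = 8, P[5] = A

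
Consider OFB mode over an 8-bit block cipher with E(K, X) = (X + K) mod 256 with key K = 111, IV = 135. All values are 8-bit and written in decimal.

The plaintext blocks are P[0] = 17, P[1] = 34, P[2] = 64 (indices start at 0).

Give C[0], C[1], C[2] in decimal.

C[0] = 231, C[1] = 71, C[2] = 148

OFB encryption: S_i = E(K, S_{i−1}) with S_{−1} = IV; C_i = P_i ⊕ S_i.
C[0]: S = E(K, 135) = 246; 17 ⊕ 246 = 231.
C[1]: S = E(K, 246) = 101; 34 ⊕ 101 = 71.
C[2]: S = E(K, 101) = 212; 64 ⊕ 212 = 148.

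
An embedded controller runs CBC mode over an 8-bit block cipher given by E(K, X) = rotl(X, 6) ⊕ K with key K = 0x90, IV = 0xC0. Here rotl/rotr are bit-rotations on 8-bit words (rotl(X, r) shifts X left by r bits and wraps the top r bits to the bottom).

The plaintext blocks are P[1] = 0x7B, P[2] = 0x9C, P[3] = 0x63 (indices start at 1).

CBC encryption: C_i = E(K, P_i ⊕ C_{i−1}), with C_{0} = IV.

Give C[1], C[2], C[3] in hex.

C[1] = 0x7E, C[2] = 0x28, C[3] = 0x42

C[1]: P[1] ⊕ 0xC0 = 0xBB; E(K, 0xBB) = 0x7E.
C[2]: P[2] ⊕ 0x7E = 0xE2; E(K, 0xE2) = 0x28.
C[3]: P[3] ⊕ 0x28 = 0x4B; E(K, 0x4B) = 0x42.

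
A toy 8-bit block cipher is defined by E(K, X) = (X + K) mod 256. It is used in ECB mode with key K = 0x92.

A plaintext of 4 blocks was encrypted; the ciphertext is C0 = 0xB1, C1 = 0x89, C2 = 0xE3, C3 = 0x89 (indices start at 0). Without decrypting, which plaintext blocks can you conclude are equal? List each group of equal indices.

P1 = P3

ECB encrypts each block independently with the same key, so equal ciphertext blocks imply equal plaintext blocks.
C1 = C3 = 0x89, so P1 = P3.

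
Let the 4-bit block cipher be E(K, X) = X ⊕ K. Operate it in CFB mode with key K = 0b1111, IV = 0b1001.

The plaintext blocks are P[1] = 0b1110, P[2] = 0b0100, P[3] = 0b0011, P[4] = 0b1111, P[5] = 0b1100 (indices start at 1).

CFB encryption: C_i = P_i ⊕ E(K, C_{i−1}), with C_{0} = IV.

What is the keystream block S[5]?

C[1]: E(K, 0b1001) = 0b0110; 0b1110 ⊕ 0b0110 = 0b1000.
C[2]: E(K, 0b1000) = 0b0111; 0b0100 ⊕ 0b0111 = 0b0011.
C[3]: E(K, 0b0011) = 0b1100; 0b0011 ⊕ 0b1100 = 0b1111.
C[4]: E(K, 0b1111) = 0b0000; 0b1111 ⊕ 0b0000 = 0b1111.
C[5]: E(K, 0b1111) = 0b0000; 0b1100 ⊕ 0b0000 = 0b1100.
So S[5] = 0b0000.

0b0000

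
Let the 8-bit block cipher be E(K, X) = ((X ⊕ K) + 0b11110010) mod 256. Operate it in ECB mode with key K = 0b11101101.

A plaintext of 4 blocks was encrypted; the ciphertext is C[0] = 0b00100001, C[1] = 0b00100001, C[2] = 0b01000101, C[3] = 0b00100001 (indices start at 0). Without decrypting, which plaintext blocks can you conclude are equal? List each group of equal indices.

P[0] = P[1] = P[3]

ECB encrypts each block independently with the same key, so equal ciphertext blocks imply equal plaintext blocks.
C[0] = C[1] = C[3] = 0b00100001, so P[0] = P[1] = P[3].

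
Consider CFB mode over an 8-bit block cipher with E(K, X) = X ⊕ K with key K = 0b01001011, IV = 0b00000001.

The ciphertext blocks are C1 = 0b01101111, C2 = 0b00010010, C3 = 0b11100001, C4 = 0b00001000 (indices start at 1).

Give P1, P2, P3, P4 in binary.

P1 = 0b00100101, P2 = 0b00110110, P3 = 0b10111000, P4 = 0b10100010

CFB decryption: P_i = C_i ⊕ E(K, C_{i−1}), with C_{0} = IV.
P1: E(K, 0b00000001) = 0b01001010; 0b01101111 ⊕ 0b01001010 = 0b00100101.
P2: E(K, 0b01101111) = 0b00100100; 0b00010010 ⊕ 0b00100100 = 0b00110110.
P3: E(K, 0b00010010) = 0b01011001; 0b11100001 ⊕ 0b01011001 = 0b10111000.
P4: E(K, 0b11100001) = 0b10101010; 0b00001000 ⊕ 0b10101010 = 0b10100010.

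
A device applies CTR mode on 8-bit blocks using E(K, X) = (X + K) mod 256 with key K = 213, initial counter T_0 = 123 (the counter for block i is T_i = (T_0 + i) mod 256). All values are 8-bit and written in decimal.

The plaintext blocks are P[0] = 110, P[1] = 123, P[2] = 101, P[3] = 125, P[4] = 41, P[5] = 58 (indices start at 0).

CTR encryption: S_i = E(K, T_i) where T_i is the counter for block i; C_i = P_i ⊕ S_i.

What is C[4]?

C[4] = 125

C[0]: T = 123, S = E(K, T) = 80; 110 ⊕ 80 = 62.
C[1]: T = 124, S = E(K, T) = 81; 123 ⊕ 81 = 42.
C[2]: T = 125, S = E(K, T) = 82; 101 ⊕ 82 = 55.
C[3]: T = 126, S = E(K, T) = 83; 125 ⊕ 83 = 46.
C[4]: T = 127, S = E(K, T) = 84; 41 ⊕ 84 = 125.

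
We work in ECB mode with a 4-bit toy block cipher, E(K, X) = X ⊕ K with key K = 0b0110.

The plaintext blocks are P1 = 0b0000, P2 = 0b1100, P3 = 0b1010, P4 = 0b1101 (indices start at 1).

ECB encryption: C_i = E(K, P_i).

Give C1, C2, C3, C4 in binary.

C1 = 0b0110, C2 = 0b1010, C3 = 0b1100, C4 = 0b1011

C1: E(K, 0b0000) = 0b0110.
C2: E(K, 0b1100) = 0b1010.
C3: E(K, 0b1010) = 0b1100.
C4: E(K, 0b1101) = 0b1011.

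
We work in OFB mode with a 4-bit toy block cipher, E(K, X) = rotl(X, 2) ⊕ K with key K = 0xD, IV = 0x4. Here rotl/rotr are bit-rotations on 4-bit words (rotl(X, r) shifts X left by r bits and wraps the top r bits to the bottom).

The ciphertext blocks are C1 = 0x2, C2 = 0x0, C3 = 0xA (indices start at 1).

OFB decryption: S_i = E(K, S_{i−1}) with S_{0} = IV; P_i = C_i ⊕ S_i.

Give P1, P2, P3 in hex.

P1: S = E(K, 0x4) = 0xC; 0x2 ⊕ 0xC = 0xE.
P2: S = E(K, 0xC) = 0xE; 0x0 ⊕ 0xE = 0xE.
P3: S = E(K, 0xE) = 0x6; 0xA ⊕ 0x6 = 0xC.

P1 = 0xE, P2 = 0xE, P3 = 0xC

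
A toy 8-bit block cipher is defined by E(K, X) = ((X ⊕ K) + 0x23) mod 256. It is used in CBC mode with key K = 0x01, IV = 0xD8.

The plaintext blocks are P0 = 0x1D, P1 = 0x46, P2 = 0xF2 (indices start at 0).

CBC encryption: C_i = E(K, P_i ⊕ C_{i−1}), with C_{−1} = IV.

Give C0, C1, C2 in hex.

C0: P0 ⊕ 0xD8 = 0xC5; E(K, 0xC5) = 0xE7.
C1: P1 ⊕ 0xE7 = 0xA1; E(K, 0xA1) = 0xC3.
C2: P2 ⊕ 0xC3 = 0x31; E(K, 0x31) = 0x53.

C0 = 0xE7, C1 = 0xC3, C2 = 0x53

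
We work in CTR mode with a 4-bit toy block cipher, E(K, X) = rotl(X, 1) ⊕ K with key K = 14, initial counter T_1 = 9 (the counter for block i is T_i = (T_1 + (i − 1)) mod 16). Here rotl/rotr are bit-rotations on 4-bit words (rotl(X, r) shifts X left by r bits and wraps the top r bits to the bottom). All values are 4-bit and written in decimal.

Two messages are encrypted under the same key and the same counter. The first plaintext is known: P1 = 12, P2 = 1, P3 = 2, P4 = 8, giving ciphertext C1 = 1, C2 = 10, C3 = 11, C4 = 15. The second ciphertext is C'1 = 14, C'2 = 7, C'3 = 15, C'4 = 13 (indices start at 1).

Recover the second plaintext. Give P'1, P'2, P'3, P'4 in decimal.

P'1 = 3, P'2 = 12, P'3 = 6, P'4 = 10

In CTR with a reused counter, both messages share the same keystream S_i, so C_i ⊕ C'_i = P_i ⊕ P'_i and thus P'_i = P_i ⊕ C_i ⊕ C'_i.
P'1: 12 ⊕ 1 ⊕ 14 = 3.
P'2: 1 ⊕ 10 ⊕ 7 = 12.
P'3: 2 ⊕ 11 ⊕ 15 = 6.
P'4: 8 ⊕ 15 ⊕ 13 = 10.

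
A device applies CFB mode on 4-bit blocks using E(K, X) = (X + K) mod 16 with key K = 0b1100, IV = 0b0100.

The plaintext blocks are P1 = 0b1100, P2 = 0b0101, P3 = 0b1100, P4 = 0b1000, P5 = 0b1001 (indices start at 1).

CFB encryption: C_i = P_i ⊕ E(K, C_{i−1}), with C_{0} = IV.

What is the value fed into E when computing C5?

C1: E(K, 0b0100) = 0b0000; 0b1100 ⊕ 0b0000 = 0b1100.
C2: E(K, 0b1100) = 0b1000; 0b0101 ⊕ 0b1000 = 0b1101.
C3: E(K, 0b1101) = 0b1001; 0b1100 ⊕ 0b1001 = 0b0101.
C4: E(K, 0b0101) = 0b0001; 0b1000 ⊕ 0b0001 = 0b1001.
C5: E(K, 0b1001) = 0b0101; 0b1001 ⊕ 0b0101 = 0b1100.
So the input to E for block 5 is 0b1001.

0b1001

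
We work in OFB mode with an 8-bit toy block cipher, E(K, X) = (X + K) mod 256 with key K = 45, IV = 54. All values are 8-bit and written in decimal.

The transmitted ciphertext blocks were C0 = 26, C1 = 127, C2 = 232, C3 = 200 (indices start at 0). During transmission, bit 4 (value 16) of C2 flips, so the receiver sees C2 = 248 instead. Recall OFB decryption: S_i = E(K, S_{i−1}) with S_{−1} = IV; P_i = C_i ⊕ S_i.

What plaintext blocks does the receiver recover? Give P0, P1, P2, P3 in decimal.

P0 = 121, P1 = 239, P2 = 69, P3 = 34

Only C2 changed, to 248. In OFB, a change in C_i flips the same bit in P_i only; the keystream is unaffected. Decrypting the received ciphertext:
P0: S = E(K, 54) = 99; 26 ⊕ 99 = 121.
P1: S = E(K, 99) = 144; 127 ⊕ 144 = 239.
P2: S = E(K, 144) = 189; 248 ⊕ 189 = 69.
P3: S = E(K, 189) = 234; 200 ⊕ 234 = 34.
Blocks that differ from the original plaintext: P2.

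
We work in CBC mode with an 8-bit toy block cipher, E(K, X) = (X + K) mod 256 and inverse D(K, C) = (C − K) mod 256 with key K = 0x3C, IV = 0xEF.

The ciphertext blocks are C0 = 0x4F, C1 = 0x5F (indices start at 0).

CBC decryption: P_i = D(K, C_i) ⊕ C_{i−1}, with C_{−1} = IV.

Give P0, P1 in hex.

P0: D(K, 0x4F) = 0x13; 0x13 ⊕ 0xEF = 0xFC.
P1: D(K, 0x5F) = 0x23; 0x23 ⊕ 0x4F = 0x6C.

P0 = 0xFC, P1 = 0x6C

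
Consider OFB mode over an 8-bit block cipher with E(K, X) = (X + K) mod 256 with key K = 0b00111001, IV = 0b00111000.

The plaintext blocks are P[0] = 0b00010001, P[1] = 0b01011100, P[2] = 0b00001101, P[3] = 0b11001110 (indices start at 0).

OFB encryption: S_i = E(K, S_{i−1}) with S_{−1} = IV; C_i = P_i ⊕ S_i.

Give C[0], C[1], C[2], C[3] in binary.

C[0]: S = E(K, 0b00111000) = 0b01110001; 0b00010001 ⊕ 0b01110001 = 0b01100000.
C[1]: S = E(K, 0b01110001) = 0b10101010; 0b01011100 ⊕ 0b10101010 = 0b11110110.
C[2]: S = E(K, 0b10101010) = 0b11100011; 0b00001101 ⊕ 0b11100011 = 0b11101110.
C[3]: S = E(K, 0b11100011) = 0b00011100; 0b11001110 ⊕ 0b00011100 = 0b11010010.

C[0] = 0b01100000, C[1] = 0b11110110, C[2] = 0b11101110, C[3] = 0b11010010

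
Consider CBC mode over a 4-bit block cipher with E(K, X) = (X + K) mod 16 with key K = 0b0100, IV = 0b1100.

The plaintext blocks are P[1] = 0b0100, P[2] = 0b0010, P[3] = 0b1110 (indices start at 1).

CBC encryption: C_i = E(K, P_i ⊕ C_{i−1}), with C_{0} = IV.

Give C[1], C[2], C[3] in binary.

C[1]: P[1] ⊕ 0b1100 = 0b1000; E(K, 0b1000) = 0b1100.
C[2]: P[2] ⊕ 0b1100 = 0b1110; E(K, 0b1110) = 0b0010.
C[3]: P[3] ⊕ 0b0010 = 0b1100; E(K, 0b1100) = 0b0000.

C[1] = 0b1100, C[2] = 0b0010, C[3] = 0b0000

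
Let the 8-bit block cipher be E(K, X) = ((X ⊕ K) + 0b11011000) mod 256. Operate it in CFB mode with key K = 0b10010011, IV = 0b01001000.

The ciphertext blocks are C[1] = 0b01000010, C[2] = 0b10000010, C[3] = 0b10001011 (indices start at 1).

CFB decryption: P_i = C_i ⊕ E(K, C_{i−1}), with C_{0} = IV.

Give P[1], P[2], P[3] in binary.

P[1]: E(K, 0b01001000) = 0b10110011; 0b01000010 ⊕ 0b10110011 = 0b11110001.
P[2]: E(K, 0b01000010) = 0b10101001; 0b10000010 ⊕ 0b10101001 = 0b00101011.
P[3]: E(K, 0b10000010) = 0b11101001; 0b10001011 ⊕ 0b11101001 = 0b01100010.

P[1] = 0b11110001, P[2] = 0b00101011, P[3] = 0b01100010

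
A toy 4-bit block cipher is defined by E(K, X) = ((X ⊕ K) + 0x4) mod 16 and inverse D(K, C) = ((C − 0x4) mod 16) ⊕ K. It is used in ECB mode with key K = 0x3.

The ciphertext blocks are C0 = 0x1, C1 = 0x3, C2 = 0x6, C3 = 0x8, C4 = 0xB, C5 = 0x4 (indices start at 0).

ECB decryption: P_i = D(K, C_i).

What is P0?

P0 = 0xE

P0: D(K, 0x1) = 0xE.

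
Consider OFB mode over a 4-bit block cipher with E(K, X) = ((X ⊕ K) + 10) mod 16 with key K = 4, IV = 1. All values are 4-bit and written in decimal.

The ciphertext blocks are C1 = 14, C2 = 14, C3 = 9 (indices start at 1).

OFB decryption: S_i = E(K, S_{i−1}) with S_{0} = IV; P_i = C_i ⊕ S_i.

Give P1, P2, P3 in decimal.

P1: S = E(K, 1) = 15; 14 ⊕ 15 = 1.
P2: S = E(K, 15) = 5; 14 ⊕ 5 = 11.
P3: S = E(K, 5) = 11; 9 ⊕ 11 = 2.

P1 = 1, P2 = 11, P3 = 2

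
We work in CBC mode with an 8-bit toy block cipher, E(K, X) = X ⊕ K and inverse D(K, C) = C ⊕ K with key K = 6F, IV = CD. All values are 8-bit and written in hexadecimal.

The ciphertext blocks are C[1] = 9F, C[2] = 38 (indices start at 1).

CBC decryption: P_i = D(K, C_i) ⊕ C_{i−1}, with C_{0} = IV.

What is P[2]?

P[2] = C8

P[2]: D(K, 38) = 57; 57 ⊕ 9F = C8.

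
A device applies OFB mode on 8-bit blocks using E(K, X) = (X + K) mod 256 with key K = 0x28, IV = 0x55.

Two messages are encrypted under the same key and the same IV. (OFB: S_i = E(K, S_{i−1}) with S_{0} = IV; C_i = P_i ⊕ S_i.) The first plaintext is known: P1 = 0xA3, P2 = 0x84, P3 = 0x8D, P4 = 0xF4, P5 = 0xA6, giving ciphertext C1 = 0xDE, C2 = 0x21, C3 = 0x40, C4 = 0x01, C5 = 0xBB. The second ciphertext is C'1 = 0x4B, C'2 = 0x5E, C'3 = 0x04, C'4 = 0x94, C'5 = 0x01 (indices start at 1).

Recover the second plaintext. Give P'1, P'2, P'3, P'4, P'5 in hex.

P'1 = 0x36, P'2 = 0xFB, P'3 = 0xC9, P'4 = 0x61, P'5 = 0x1C

In OFB with a reused IV, both messages share the same keystream S_i, so C_i ⊕ C'_i = P_i ⊕ P'_i and thus P'_i = P_i ⊕ C_i ⊕ C'_i.
P'1: 0xA3 ⊕ 0xDE ⊕ 0x4B = 0x36.
P'2: 0x84 ⊕ 0x21 ⊕ 0x5E = 0xFB.
P'3: 0x8D ⊕ 0x40 ⊕ 0x04 = 0xC9.
P'4: 0xF4 ⊕ 0x01 ⊕ 0x94 = 0x61.
P'5: 0xA6 ⊕ 0xBB ⊕ 0x01 = 0x1C.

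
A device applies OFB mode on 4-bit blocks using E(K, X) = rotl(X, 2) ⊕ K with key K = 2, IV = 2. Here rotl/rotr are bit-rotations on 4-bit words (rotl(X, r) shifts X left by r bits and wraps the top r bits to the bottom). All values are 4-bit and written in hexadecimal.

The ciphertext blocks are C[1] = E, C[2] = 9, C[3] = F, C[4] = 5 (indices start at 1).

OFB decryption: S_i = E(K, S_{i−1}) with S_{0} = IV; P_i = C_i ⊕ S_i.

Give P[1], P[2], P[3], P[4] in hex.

P[1]: S = E(K, 2) = A; E ⊕ A = 4.
P[2]: S = E(K, A) = 8; 9 ⊕ 8 = 1.
P[3]: S = E(K, 8) = 0; F ⊕ 0 = F.
P[4]: S = E(K, 0) = 2; 5 ⊕ 2 = 7.

P[1] = 4, P[2] = 1, P[3] = F, P[4] = 7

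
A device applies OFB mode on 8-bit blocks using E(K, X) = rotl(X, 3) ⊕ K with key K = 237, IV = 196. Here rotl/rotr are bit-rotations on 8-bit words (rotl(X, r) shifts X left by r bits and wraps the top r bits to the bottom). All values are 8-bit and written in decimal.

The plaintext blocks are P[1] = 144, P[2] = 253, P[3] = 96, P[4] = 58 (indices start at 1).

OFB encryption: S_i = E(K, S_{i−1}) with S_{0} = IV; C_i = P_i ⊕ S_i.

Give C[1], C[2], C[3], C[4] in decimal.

C[1]: S = E(K, 196) = 203; 144 ⊕ 203 = 91.
C[2]: S = E(K, 203) = 179; 253 ⊕ 179 = 78.
C[3]: S = E(K, 179) = 112; 96 ⊕ 112 = 16.
C[4]: S = E(K, 112) = 110; 58 ⊕ 110 = 84.

C[1] = 91, C[2] = 78, C[3] = 16, C[4] = 84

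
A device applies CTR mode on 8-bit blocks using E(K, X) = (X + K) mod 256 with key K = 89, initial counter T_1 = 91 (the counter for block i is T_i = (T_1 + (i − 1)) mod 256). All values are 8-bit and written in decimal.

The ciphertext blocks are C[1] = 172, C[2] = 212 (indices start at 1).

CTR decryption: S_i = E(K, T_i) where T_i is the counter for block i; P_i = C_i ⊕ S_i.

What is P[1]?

P[1] = 24

P[1]: T = 91, S = E(K, T) = 180; 172 ⊕ 180 = 24.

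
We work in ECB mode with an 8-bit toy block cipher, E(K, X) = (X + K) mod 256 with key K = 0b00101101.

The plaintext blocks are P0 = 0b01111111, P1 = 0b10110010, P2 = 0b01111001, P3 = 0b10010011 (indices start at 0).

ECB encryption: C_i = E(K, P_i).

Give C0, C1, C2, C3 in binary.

C0 = 0b10101100, C1 = 0b11011111, C2 = 0b10100110, C3 = 0b11000000

C0: E(K, 0b01111111) = 0b10101100.
C1: E(K, 0b10110010) = 0b11011111.
C2: E(K, 0b01111001) = 0b10100110.
C3: E(K, 0b10010011) = 0b11000000.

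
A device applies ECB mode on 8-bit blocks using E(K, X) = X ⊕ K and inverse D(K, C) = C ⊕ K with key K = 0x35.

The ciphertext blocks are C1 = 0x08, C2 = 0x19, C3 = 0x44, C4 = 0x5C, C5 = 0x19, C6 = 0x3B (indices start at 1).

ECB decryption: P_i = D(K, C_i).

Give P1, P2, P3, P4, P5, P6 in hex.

P1: D(K, 0x08) = 0x3D.
P2: D(K, 0x19) = 0x2C.
P3: D(K, 0x44) = 0x71.
P4: D(K, 0x5C) = 0x69.
P5: D(K, 0x19) = 0x2C.
P6: D(K, 0x3B) = 0x0E.

P1 = 0x3D, P2 = 0x2C, P3 = 0x71, P4 = 0x69, P5 = 0x2C, P6 = 0x0E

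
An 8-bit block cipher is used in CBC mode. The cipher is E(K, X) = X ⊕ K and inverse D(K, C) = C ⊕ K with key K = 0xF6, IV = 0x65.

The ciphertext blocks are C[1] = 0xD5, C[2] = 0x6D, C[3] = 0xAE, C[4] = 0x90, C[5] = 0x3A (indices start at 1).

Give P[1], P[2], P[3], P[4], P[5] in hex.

P[1] = 0x46, P[2] = 0x4E, P[3] = 0x35, P[4] = 0xC8, P[5] = 0x5C

CBC decryption: P_i = D(K, C_i) ⊕ C_{i−1}, with C_{0} = IV.
P[1]: D(K, 0xD5) = 0x23; 0x23 ⊕ 0x65 = 0x46.
P[2]: D(K, 0x6D) = 0x9B; 0x9B ⊕ 0xD5 = 0x4E.
P[3]: D(K, 0xAE) = 0x58; 0x58 ⊕ 0x6D = 0x35.
P[4]: D(K, 0x90) = 0x66; 0x66 ⊕ 0xAE = 0xC8.
P[5]: D(K, 0x3A) = 0xCC; 0xCC ⊕ 0x90 = 0x5C.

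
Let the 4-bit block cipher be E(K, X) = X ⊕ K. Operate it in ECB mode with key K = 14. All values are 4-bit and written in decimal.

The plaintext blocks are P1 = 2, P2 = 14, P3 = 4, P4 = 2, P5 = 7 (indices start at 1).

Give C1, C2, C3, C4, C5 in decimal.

C1 = 12, C2 = 0, C3 = 10, C4 = 12, C5 = 9

ECB encryption: C_i = E(K, P_i).
C1: E(K, 2) = 12.
C2: E(K, 14) = 0.
C3: E(K, 4) = 10.
C4: E(K, 2) = 12.
C5: E(K, 7) = 9.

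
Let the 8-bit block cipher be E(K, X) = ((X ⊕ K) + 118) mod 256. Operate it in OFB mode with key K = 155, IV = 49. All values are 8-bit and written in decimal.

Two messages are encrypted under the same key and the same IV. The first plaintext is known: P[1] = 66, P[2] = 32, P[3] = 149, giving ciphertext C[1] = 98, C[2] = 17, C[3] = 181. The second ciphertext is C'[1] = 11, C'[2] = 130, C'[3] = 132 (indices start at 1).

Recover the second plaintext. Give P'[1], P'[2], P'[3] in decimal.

P'[1] = 43, P'[2] = 179, P'[3] = 164

In OFB with a reused IV, both messages share the same keystream S_i, so C_i ⊕ C'_i = P_i ⊕ P'_i and thus P'_i = P_i ⊕ C_i ⊕ C'_i.
P'[1]: 66 ⊕ 98 ⊕ 11 = 43.
P'[2]: 32 ⊕ 17 ⊕ 130 = 179.
P'[3]: 149 ⊕ 181 ⊕ 132 = 164.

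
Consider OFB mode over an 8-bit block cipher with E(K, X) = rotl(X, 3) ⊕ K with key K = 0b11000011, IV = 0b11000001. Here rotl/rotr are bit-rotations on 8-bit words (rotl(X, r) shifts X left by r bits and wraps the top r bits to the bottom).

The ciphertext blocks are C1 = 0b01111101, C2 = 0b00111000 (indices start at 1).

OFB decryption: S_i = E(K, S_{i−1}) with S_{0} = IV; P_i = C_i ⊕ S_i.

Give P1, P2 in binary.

P1: S = E(K, 0b11000001) = 0b11001101; 0b01111101 ⊕ 0b11001101 = 0b10110000.
P2: S = E(K, 0b11001101) = 0b10101101; 0b00111000 ⊕ 0b10101101 = 0b10010101.

P1 = 0b10110000, P2 = 0b10010101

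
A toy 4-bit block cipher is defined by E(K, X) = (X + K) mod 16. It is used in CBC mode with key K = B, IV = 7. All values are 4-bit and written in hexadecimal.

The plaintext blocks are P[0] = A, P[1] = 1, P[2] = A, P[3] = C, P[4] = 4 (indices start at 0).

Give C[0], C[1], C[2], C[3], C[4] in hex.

C[0] = 8, C[1] = 4, C[2] = 9, C[3] = 0, C[4] = F

CBC encryption: C_i = E(K, P_i ⊕ C_{i−1}), with C_{−1} = IV.
C[0]: P[0] ⊕ 7 = D; E(K, D) = 8.
C[1]: P[1] ⊕ 8 = 9; E(K, 9) = 4.
C[2]: P[2] ⊕ 4 = E; E(K, E) = 9.
C[3]: P[3] ⊕ 9 = 5; E(K, 5) = 0.
C[4]: P[4] ⊕ 0 = 4; E(K, 4) = F.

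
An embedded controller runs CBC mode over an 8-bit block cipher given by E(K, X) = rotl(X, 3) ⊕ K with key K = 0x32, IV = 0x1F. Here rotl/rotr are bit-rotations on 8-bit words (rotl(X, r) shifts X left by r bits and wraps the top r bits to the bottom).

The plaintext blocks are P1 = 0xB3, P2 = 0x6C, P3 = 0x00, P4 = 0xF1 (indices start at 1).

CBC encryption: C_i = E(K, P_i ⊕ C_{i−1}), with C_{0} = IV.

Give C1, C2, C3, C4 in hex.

C1 = 0x57, C2 = 0xEB, C3 = 0x6D, C4 = 0xD6

C1: P1 ⊕ 0x1F = 0xAC; E(K, 0xAC) = 0x57.
C2: P2 ⊕ 0x57 = 0x3B; E(K, 0x3B) = 0xEB.
C3: P3 ⊕ 0xEB = 0xEB; E(K, 0xEB) = 0x6D.
C4: P4 ⊕ 0x6D = 0x9C; E(K, 0x9C) = 0xD6.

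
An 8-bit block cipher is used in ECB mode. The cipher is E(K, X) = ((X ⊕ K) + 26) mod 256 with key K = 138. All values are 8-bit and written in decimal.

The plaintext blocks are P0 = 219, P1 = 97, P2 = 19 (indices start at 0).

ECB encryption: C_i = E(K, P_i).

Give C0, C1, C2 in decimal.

C0: E(K, 219) = 107.
C1: E(K, 97) = 5.
C2: E(K, 19) = 179.

C0 = 107, C1 = 5, C2 = 179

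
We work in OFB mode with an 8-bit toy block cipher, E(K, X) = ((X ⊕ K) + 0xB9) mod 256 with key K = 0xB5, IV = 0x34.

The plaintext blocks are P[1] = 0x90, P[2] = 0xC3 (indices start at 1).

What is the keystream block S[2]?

OFB encryption: S_i = E(K, S_{i−1}) with S_{0} = IV; C_i = P_i ⊕ S_i.
C[1]: S = E(K, 0x34) = 0x3A; 0x90 ⊕ 0x3A = 0xAA.
C[2]: S = E(K, 0x3A) = 0x48; 0xC3 ⊕ 0x48 = 0x8B.
So S[2] = 0x48.

0x48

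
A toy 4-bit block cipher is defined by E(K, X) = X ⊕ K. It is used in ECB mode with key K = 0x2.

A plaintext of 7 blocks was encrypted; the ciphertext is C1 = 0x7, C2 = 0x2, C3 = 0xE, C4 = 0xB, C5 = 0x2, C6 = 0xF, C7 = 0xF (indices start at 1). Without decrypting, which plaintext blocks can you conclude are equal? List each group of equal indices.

P2 = P5; P6 = P7

ECB encrypts each block independently with the same key, so equal ciphertext blocks imply equal plaintext blocks.
C2 = C5 = 0x2, so P2 = P5.
C6 = C7 = 0xF, so P6 = P7.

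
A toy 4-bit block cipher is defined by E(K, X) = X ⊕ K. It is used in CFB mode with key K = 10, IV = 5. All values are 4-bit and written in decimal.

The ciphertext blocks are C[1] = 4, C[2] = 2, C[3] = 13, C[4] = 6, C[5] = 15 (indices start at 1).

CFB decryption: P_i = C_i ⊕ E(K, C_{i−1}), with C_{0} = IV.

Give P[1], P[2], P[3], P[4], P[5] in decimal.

P[1]: E(K, 5) = 15; 4 ⊕ 15 = 11.
P[2]: E(K, 4) = 14; 2 ⊕ 14 = 12.
P[3]: E(K, 2) = 8; 13 ⊕ 8 = 5.
P[4]: E(K, 13) = 7; 6 ⊕ 7 = 1.
P[5]: E(K, 6) = 12; 15 ⊕ 12 = 3.

P[1] = 11, P[2] = 12, P[3] = 5, P[4] = 1, P[5] = 3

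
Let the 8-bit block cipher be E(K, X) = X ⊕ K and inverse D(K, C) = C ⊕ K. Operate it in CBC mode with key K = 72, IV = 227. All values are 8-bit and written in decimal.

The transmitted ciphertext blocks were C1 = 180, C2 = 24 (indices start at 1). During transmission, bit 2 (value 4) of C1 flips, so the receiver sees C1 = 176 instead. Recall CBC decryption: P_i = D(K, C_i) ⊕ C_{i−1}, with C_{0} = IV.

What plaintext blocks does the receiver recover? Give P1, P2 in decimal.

Only C1 changed, to 176. In CBC, a change in C_i garbles P_i and flips the same bit in P_{i+1}. Decrypting the received ciphertext:
P1: D(K, 176) = 248; 248 ⊕ 227 = 27.
P2: D(K, 24) = 80; 80 ⊕ 176 = 224.
Blocks that differ from the original plaintext: P1, P2.

P1 = 27, P2 = 224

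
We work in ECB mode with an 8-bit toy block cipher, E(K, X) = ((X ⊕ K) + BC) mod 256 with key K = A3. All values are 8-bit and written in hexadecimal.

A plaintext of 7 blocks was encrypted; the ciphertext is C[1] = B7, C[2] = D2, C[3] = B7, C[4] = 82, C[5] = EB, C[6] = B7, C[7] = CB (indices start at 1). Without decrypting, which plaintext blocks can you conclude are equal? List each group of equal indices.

ECB encrypts each block independently with the same key, so equal ciphertext blocks imply equal plaintext blocks.
C[1] = C[3] = C[6] = B7, so P[1] = P[3] = P[6].

P[1] = P[3] = P[6]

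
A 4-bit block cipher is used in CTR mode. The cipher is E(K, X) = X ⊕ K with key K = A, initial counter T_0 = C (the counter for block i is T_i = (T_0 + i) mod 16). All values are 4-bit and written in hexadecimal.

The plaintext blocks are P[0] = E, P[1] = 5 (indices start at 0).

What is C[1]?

C[1] = 2

CTR encryption: S_i = E(K, T_i) where T_i is the counter for block i; C_i = P_i ⊕ S_i.
C[0]: T = C, S = E(K, T) = 6; E ⊕ 6 = 8.
C[1]: T = D, S = E(K, T) = 7; 5 ⊕ 7 = 2.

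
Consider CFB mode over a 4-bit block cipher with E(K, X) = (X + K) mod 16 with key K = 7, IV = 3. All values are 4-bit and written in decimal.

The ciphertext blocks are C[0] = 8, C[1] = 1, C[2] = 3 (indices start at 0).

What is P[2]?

P[2] = 11

CFB decryption: P_i = C_i ⊕ E(K, C_{i−1}), with C_{−1} = IV.
P[2]: E(K, 1) = 8; 3 ⊕ 8 = 11.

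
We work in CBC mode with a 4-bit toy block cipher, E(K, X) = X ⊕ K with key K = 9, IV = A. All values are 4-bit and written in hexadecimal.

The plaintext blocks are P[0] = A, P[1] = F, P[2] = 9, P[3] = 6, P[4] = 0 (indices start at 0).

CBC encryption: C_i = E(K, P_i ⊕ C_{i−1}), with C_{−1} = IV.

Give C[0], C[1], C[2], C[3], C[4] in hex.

C[0] = 9, C[1] = F, C[2] = F, C[3] = 0, C[4] = 9

C[0]: P[0] ⊕ A = 0; E(K, 0) = 9.
C[1]: P[1] ⊕ 9 = 6; E(K, 6) = F.
C[2]: P[2] ⊕ F = 6; E(K, 6) = F.
C[3]: P[3] ⊕ F = 9; E(K, 9) = 0.
C[4]: P[4] ⊕ 0 = 0; E(K, 0) = 9.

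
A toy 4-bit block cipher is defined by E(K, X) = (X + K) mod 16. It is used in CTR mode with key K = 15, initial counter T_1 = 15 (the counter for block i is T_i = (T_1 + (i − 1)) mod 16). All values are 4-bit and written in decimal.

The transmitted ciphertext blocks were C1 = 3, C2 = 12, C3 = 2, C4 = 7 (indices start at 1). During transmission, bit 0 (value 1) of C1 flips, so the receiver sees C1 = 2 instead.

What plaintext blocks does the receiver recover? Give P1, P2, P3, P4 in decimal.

P1 = 12, P2 = 3, P3 = 2, P4 = 6

CTR decryption: S_i = E(K, T_i) where T_i is the counter for block i; P_i = C_i ⊕ S_i.
Only C1 changed, to 2. In CTR, a change in C_i flips the same bit in P_i only; the keystream is unaffected. Decrypting the received ciphertext:
P1: T = 15, S = E(K, T) = 14; 2 ⊕ 14 = 12.
P2: T = 0, S = E(K, T) = 15; 12 ⊕ 15 = 3.
P3: T = 1, S = E(K, T) = 0; 2 ⊕ 0 = 2.
P4: T = 2, S = E(K, T) = 1; 7 ⊕ 1 = 6.
Blocks that differ from the original plaintext: P1.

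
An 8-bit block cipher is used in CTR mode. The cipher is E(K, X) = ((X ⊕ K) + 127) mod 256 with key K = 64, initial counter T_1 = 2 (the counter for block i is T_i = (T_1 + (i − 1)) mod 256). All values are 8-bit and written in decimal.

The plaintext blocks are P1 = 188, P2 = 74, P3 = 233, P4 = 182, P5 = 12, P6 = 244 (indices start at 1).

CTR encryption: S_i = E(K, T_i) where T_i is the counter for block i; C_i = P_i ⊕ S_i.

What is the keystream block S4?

196

C1: T = 2, S = E(K, T) = 193; 188 ⊕ 193 = 125.
C2: T = 3, S = E(K, T) = 194; 74 ⊕ 194 = 136.
C3: T = 4, S = E(K, T) = 195; 233 ⊕ 195 = 42.
C4: T = 5, S = E(K, T) = 196; 182 ⊕ 196 = 114.
So S4 = 196.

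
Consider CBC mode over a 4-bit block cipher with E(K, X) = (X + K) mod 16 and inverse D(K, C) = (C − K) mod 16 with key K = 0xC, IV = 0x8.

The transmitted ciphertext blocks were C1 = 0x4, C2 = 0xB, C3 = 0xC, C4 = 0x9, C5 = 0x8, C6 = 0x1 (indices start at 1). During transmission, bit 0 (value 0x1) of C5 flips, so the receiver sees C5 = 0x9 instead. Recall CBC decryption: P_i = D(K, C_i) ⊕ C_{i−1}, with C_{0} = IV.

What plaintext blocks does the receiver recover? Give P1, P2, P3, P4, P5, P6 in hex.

P1 = 0x0, P2 = 0xB, P3 = 0xB, P4 = 0x1, P5 = 0x4, P6 = 0xC

Only C5 changed, to 0x9. In CBC, a change in C_i garbles P_i and flips the same bit in P_{i+1}. Decrypting the received ciphertext:
P1: D(K, 0x4) = 0x8; 0x8 ⊕ 0x8 = 0x0.
P2: D(K, 0xB) = 0xF; 0xF ⊕ 0x4 = 0xB.
P3: D(K, 0xC) = 0x0; 0x0 ⊕ 0xB = 0xB.
P4: D(K, 0x9) = 0xD; 0xD ⊕ 0xC = 0x1.
P5: D(K, 0x9) = 0xD; 0xD ⊕ 0x9 = 0x4.
P6: D(K, 0x1) = 0x5; 0x5 ⊕ 0x9 = 0xC.
Blocks that differ from the original plaintext: P5, P6.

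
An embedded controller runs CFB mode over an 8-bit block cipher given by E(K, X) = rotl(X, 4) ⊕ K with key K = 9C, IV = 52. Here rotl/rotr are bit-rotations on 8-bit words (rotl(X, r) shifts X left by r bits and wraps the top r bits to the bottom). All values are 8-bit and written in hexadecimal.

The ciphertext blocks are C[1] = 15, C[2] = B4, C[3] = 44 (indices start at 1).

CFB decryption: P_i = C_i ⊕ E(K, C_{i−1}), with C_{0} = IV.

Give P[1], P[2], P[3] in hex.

P[1] = AC, P[2] = 79, P[3] = 93

P[1]: E(K, 52) = B9; 15 ⊕ B9 = AC.
P[2]: E(K, 15) = CD; B4 ⊕ CD = 79.
P[3]: E(K, B4) = D7; 44 ⊕ D7 = 93.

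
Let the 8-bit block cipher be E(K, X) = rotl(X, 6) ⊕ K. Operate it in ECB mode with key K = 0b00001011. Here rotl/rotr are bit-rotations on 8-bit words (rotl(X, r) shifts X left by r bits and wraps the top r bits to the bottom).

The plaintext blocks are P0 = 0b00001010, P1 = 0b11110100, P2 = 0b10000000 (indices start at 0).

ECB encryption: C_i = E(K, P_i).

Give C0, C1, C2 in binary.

C0 = 0b10001001, C1 = 0b00110110, C2 = 0b00101011

C0: E(K, 0b00001010) = 0b10001001.
C1: E(K, 0b11110100) = 0b00110110.
C2: E(K, 0b10000000) = 0b00101011.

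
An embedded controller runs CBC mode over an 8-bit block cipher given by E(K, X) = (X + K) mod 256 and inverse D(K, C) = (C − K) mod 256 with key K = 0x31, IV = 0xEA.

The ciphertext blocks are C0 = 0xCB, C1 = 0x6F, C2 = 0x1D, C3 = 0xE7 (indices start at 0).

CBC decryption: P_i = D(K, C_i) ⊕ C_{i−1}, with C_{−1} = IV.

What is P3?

P3 = 0xAB

P3: D(K, 0xE7) = 0xB6; 0xB6 ⊕ 0x1D = 0xAB.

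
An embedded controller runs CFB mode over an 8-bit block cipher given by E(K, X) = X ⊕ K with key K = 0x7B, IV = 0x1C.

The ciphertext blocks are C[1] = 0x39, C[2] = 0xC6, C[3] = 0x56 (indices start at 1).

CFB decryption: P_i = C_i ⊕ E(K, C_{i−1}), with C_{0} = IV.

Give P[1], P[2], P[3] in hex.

P[1] = 0x5E, P[2] = 0x84, P[3] = 0xEB

P[1]: E(K, 0x1C) = 0x67; 0x39 ⊕ 0x67 = 0x5E.
P[2]: E(K, 0x39) = 0x42; 0xC6 ⊕ 0x42 = 0x84.
P[3]: E(K, 0xC6) = 0xBD; 0x56 ⊕ 0xBD = 0xEB.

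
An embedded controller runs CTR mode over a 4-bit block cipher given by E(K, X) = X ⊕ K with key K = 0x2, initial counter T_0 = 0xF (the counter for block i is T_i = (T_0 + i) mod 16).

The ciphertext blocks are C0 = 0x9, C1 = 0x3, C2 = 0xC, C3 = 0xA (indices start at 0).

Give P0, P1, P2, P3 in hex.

CTR decryption: S_i = E(K, T_i) where T_i is the counter for block i; P_i = C_i ⊕ S_i.
P0: T = 0xF, S = E(K, T) = 0xD; 0x9 ⊕ 0xD = 0x4.
P1: T = 0x0, S = E(K, T) = 0x2; 0x3 ⊕ 0x2 = 0x1.
P2: T = 0x1, S = E(K, T) = 0x3; 0xC ⊕ 0x3 = 0xF.
P3: T = 0x2, S = E(K, T) = 0x0; 0xA ⊕ 0x0 = 0xA.

P0 = 0x4, P1 = 0x1, P2 = 0xF, P3 = 0xA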